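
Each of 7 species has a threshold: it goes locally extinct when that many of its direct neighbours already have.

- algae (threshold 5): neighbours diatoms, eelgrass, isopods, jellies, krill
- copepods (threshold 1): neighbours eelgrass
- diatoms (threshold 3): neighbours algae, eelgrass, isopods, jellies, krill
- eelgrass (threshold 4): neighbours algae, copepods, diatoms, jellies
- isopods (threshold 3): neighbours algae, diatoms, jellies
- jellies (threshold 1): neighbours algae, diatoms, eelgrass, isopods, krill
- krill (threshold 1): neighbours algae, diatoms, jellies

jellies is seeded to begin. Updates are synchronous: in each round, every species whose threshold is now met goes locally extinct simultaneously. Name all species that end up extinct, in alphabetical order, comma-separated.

Round 1 — jellies goes locally extinct (initial).
Round 2 — checking thresholds:
  algae: 1 of 5 neighbours < 5, holds.
  diatoms: 1 of 5 neighbours < 3, holds.
  eelgrass: 1 of 4 neighbours < 4, holds.
  isopods: 1 of 3 neighbours < 3, holds.
  krill: 1 of 3 neighbours ≥ 1, goes locally extinct.
Round 3 — no new extinctions; cascade stops.

jellies, krill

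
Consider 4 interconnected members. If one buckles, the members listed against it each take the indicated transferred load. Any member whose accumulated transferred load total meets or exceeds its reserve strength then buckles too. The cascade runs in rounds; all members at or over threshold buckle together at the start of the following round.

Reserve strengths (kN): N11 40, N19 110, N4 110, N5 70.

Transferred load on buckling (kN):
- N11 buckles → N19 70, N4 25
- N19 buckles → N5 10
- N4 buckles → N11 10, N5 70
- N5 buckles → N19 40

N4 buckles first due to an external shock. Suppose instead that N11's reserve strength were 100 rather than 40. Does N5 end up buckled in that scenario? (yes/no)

With N11's reserve strength at 100:
Round 1 — N4 buckles (initial).
  N11: +10 → 10 < 100
  N5: +70 → 70 ≥ 70
Round 2 — N5 buckles.
  N19: +40 → 40 < 110
No further bucklings.

yes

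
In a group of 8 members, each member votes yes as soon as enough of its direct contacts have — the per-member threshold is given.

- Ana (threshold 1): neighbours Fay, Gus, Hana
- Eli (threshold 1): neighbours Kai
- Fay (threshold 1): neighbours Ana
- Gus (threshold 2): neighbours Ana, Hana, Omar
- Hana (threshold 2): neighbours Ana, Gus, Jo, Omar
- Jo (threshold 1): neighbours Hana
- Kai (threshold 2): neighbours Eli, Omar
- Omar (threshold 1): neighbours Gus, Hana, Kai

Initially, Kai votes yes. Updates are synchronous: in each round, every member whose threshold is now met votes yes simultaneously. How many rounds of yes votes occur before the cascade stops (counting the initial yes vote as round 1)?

Round 1 — Kai votes yes (initial).
Round 2 — checking thresholds:
  Eli: 1 of 1 neighbours ≥ 1, votes yes.
  Omar: 1 of 3 neighbours ≥ 1, votes yes.
Round 3 — no new yes votes; cascade stops.

2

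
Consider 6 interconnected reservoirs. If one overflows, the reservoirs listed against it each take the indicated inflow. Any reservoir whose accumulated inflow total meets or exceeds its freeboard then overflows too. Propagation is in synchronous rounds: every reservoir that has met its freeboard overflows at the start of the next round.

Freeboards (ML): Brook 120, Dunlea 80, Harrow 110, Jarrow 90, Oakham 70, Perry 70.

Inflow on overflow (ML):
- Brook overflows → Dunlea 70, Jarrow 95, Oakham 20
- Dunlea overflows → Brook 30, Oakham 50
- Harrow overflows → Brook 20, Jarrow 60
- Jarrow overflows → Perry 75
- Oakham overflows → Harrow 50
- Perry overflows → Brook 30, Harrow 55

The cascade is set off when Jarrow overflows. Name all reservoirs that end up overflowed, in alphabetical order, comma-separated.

Jarrow, Perry

Round 1 — Jarrow overflows (initial).
  Perry: +75 → 75 ≥ 70
Round 2 — Perry overflows.
  Brook: +30 → 30 < 120
  Harrow: +55 → 55 < 110
No further overflows.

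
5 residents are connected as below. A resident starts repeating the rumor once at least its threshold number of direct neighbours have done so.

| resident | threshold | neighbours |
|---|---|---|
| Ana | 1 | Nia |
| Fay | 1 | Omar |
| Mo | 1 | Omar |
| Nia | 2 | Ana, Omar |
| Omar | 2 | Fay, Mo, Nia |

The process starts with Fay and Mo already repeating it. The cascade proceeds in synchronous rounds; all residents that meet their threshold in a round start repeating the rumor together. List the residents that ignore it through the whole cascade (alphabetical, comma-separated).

Round 1 — Fay, Mo start repeating the rumor (initial).
Round 2 — checking thresholds:
  Omar: 2 of 3 neighbours ≥ 2, starts repeating the rumor.
Round 3 — no new spreads; cascade stops.

Ana, Nia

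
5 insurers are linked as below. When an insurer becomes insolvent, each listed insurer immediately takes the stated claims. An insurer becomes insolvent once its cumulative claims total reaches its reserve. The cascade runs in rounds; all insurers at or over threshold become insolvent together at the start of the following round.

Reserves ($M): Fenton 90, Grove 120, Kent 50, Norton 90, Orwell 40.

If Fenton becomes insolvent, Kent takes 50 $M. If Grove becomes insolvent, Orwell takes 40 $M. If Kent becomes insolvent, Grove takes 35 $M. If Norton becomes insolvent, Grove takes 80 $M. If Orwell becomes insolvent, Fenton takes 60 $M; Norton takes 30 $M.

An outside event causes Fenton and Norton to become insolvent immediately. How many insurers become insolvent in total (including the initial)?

3

Round 1 — Fenton, Norton become insolvent (initial).
  Grove: +80 → 80 < 120
  Kent: +50 → 50 ≥ 50
Round 2 — Kent becomes insolvent.
  Grove: +35 → 115 < 120
No further insolvencies.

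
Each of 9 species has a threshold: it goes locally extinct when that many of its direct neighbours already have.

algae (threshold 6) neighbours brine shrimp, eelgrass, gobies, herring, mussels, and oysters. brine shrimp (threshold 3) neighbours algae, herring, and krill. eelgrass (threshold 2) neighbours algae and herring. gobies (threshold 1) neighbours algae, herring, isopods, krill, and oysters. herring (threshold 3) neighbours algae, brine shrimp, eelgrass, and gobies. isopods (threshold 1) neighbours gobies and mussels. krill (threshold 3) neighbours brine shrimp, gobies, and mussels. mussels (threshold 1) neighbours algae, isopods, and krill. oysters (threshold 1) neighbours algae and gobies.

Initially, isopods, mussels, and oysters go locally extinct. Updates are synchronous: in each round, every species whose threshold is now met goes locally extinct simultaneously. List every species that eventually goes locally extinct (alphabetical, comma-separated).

Round 1 — isopods, mussels, oysters go locally extinct (initial).
Round 2 — checking thresholds:
  algae: 2 of 6 neighbours < 6, holds.
  gobies: 2 of 5 neighbours ≥ 1, goes locally extinct.
  krill: 1 of 3 neighbours < 3, holds.
Round 3 — no new extinctions; cascade stops.

gobies, isopods, mussels, oysters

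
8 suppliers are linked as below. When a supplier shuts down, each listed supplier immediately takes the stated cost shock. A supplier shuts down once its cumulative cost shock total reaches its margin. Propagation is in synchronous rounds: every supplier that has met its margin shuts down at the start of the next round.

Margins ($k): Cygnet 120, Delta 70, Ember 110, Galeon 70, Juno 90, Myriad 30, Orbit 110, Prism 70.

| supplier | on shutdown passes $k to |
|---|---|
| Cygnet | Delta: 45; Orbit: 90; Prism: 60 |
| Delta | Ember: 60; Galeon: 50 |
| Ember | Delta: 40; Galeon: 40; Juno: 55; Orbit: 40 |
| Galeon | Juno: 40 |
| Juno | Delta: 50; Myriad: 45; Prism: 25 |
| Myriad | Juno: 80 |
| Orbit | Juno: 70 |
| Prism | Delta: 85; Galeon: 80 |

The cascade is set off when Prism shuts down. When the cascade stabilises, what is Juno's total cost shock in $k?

Round 1 — Prism shuts down (initial).
  Delta: +85 → 85 ≥ 70
  Galeon: +80 → 80 ≥ 70
Round 2 — Delta, Galeon shut down.
  Ember: +60 → 60 < 110
  Juno: +40 → 40 < 90
No further shutdowns.

40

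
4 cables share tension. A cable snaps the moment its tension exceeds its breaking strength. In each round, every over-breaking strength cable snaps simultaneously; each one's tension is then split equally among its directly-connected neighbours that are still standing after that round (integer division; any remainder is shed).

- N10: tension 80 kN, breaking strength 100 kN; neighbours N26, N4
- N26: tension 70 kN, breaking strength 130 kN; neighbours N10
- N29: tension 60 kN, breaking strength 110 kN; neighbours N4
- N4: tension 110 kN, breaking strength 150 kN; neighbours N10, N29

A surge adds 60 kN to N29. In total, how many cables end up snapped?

4

Round 1 — N29 at 120 > 110. N29 snaps.
  N29 sheds 120 kN to N4: 120 each.
    N4: 110+120 = 230 > 150
Round 2 — N4 snaps.
  N4 sheds 230 kN to N10: 230 each.
    N10: 80+230 = 310 > 100
Round 3 — N10 snaps.
  N10 sheds 310 kN to N26: 310 each.
    N26: 70+310 = 380 > 130
Round 4 — N26 snaps.
  N26 sheds 380 kN: no online neighbours, lost.
No further breaks.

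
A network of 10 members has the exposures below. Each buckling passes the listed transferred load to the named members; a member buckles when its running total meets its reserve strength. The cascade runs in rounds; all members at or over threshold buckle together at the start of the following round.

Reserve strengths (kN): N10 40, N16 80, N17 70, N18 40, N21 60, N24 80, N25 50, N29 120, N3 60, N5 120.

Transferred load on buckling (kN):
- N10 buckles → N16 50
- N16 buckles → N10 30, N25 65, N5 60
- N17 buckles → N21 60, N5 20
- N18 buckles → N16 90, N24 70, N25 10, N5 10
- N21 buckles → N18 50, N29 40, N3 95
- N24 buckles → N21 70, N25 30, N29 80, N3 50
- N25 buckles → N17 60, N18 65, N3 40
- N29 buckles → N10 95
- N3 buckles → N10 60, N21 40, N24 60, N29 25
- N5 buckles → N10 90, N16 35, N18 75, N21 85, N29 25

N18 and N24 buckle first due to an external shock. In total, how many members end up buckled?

Round 1 — N18, N24 buckle (initial).
  N16: +90 → 90 ≥ 80
  N21: +70 → 70 ≥ 60
  N25: +10+30 → 40 < 50
  N29: +80 → 80 < 120
  N3: +50 → 50 < 60
  N5: +10 → 10 < 120
Round 2 — N16, N21 buckle.
  N10: +30 → 30 < 40
  N25: +65 → 105 ≥ 50
  N29: +40 → 120 ≥ 120
  N3: +95 → 145 ≥ 60
  N5: +60 → 70 < 120
Round 3 — N25, N29, N3 buckle.
  N10: +95+60 → 185 ≥ 40
  N17: +60 → 60 < 70
Round 4 — N10 buckles.
No further bucklings.

8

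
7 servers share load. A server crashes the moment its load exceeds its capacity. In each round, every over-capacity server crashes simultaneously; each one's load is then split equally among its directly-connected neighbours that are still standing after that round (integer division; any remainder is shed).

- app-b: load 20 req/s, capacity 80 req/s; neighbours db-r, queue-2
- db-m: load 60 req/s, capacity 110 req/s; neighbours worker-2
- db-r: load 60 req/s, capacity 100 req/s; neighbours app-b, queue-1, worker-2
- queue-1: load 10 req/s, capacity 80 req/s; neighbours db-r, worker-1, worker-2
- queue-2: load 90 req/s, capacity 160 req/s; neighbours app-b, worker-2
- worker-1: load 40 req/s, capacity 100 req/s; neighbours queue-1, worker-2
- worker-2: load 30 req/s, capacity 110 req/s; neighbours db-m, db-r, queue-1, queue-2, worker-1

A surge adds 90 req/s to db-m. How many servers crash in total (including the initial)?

5

Round 1 — db-m at 150 > 110. db-m crashes.
  db-m sheds 150 req/s to worker-2: 150 each.
    worker-2: 30+150 = 180 > 110
Round 2 — worker-2 crashes.
  worker-2 sheds 180 req/s to db-r, queue-1, queue-2, worker-1: 45 each.
    db-r: 60+45 = 105 > 100
    queue-1: 10+45 = 55 ≤ 80
    queue-2: 90+45 = 135 ≤ 160
    worker-1: 40+45 = 85 ≤ 100
Round 3 — db-r crashes.
  db-r sheds 105 req/s to app-b, queue-1: 52 each (1 lost).
    app-b: 20+52 = 72 ≤ 80
    queue-1: 55+52 = 107 > 80
Round 4 — queue-1 crashes.
  queue-1 sheds 107 req/s to worker-1: 107 each.
    worker-1: 85+107 = 192 > 100
Round 5 — worker-1 crashes.
  worker-1 sheds 192 req/s: no online neighbours, lost.
No further crashes.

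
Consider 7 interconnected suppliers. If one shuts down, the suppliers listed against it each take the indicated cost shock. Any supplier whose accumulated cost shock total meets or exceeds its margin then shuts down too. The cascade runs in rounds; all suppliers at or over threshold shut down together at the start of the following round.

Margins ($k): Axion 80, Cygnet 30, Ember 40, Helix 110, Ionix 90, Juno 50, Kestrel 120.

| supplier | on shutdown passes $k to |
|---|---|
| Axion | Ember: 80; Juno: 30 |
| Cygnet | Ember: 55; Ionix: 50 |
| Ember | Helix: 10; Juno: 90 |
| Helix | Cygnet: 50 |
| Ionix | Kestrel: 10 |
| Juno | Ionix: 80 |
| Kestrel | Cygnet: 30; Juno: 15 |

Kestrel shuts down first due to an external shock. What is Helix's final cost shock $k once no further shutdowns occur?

10

Round 1 — Kestrel shuts down (initial).
  Cygnet: +30 → 30 ≥ 30
  Juno: +15 → 15 < 50
Round 2 — Cygnet shuts down.
  Ember: +55 → 55 ≥ 40
  Ionix: +50 → 50 < 90
Round 3 — Ember shuts down.
  Helix: +10 → 10 < 110
  Juno: +90 → 105 ≥ 50
Round 4 — Juno shuts down.
  Ionix: +80 → 130 ≥ 90
Round 5 — Ionix shuts down.
No further shutdowns.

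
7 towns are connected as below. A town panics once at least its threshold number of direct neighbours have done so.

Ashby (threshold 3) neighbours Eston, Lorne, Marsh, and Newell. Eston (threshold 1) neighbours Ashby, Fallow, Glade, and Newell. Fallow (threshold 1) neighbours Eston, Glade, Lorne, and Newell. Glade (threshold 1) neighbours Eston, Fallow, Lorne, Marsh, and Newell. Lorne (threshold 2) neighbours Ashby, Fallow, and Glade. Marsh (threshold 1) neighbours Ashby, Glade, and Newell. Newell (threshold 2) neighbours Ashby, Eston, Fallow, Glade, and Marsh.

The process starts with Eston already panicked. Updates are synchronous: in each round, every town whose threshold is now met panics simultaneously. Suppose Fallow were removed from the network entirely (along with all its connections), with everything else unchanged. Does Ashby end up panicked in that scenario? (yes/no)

With Fallow removed:
Round 1 — Eston panics (initial).
Round 2 — checking thresholds:
  Ashby: 1 of 4 neighbours < 3, below threshold.
  Glade: 1 of 4 neighbours ≥ 1, panics.
  Newell: 1 of 4 neighbours < 2, below threshold.
Round 3 — checking thresholds:
  Ashby: 1 of 4 neighbours < 3, below threshold.
  Lorne: 1 of 2 neighbours < 2, below threshold.
  Marsh: 1 of 3 neighbours ≥ 1, panics.
  Newell: 2 of 4 neighbours ≥ 2, panics.
Round 4 — checking thresholds:
  Ashby: 3 of 4 neighbours ≥ 3, panics.
  Lorne: 1 of 2 neighbours < 2, below threshold.
Round 5 — checking thresholds:
  Lorne: 2 of 2 neighbours ≥ 2, panics.
Round 6 — no new panics; cascade stops.

yes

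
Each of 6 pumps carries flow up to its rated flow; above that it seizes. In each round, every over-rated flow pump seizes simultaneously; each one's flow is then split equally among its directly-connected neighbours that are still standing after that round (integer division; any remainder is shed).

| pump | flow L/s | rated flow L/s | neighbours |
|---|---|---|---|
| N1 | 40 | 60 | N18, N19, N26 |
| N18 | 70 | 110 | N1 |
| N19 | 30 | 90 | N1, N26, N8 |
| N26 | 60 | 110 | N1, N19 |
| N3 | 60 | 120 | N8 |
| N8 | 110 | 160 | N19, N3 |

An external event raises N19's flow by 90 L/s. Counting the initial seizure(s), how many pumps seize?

3

Round 1 — N19 at 120 > 90. N19 seizes.
  N19 sheds 120 L/s to N1, N26, N8: 40 each.
    N1: 40+40 = 80 > 60
    N26: 60+40 = 100 ≤ 110
    N8: 110+40 = 150 ≤ 160
Round 2 — N1 seizes.
  N1 sheds 80 L/s to N18, N26: 40 each.
    N18: 70+40 = 110 ≤ 110
    N26: 100+40 = 140 > 110
Round 3 — N26 seizes.
  N26 sheds 140 L/s: no online neighbours, lost.
No further seizures.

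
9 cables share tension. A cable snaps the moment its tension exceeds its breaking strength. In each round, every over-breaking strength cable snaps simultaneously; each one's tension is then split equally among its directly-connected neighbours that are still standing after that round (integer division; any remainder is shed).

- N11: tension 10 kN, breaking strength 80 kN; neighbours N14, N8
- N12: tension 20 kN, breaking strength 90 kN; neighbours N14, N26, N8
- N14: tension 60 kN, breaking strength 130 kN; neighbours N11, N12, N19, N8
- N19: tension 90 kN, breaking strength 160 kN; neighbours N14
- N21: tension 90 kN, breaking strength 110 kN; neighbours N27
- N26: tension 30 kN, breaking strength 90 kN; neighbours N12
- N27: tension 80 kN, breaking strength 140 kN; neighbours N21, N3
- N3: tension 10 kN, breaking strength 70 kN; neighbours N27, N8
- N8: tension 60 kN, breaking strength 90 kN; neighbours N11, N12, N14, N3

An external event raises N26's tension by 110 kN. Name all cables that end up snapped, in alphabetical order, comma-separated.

Round 1 — N26 at 140 > 90. N26 snaps.
  N26 sheds 140 kN to N12: 140 each.
    N12: 20+140 = 160 > 90
Round 2 — N12 snaps.
  N12 sheds 160 kN to N14, N8: 80 each.
    N14: 60+80 = 140 > 130
    N8: 60+80 = 140 > 90
Round 3 — N14, N8 snap.
  N14 sheds 140 kN to N11, N19: 70 each.
    N11: 10+70 = 80 ≤ 80
    N19: 90+70 = 160 ≤ 160
  N8 sheds 140 kN to N11, N3: 70 each.
    N11: 80+70 = 150 > 80
    N3: 10+70 = 80 > 70
Round 4 — N11, N3 snap.
  N11 sheds 150 kN: no online neighbours, lost.
  N3 sheds 80 kN to N27: 80 each.
    N27: 80+80 = 160 > 140
Round 5 — N27 snaps.
  N27 sheds 160 kN to N21: 160 each.
    N21: 90+160 = 250 > 110
Round 6 — N21 snaps.
  N21 sheds 250 kN: no online neighbours, lost.
No further breaks.

N11, N12, N14, N21, N26, N27, N3, N8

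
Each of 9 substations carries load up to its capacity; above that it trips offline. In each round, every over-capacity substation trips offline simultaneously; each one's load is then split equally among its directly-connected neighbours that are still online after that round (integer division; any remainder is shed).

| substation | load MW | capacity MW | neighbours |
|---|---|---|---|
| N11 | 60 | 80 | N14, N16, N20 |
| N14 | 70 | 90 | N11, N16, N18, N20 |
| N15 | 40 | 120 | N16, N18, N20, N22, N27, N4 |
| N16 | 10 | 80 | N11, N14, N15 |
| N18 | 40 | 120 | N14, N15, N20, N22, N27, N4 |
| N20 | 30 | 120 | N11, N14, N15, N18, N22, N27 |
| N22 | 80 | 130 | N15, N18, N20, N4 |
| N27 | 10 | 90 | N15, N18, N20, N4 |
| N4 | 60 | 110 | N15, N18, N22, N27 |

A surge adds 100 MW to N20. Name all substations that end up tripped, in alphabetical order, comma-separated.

Round 1 — N20 at 130 > 120. N20 trips offline.
  N20 sheds 130 MW to N11, N14, N15, N18, N22, N27: 21 each (4 lost).
    N11: 60+21 = 81 > 80
    N14: 70+21 = 91 > 90
    N15: 40+21 = 61 ≤ 120
    N18: 40+21 = 61 ≤ 120
    N22: 80+21 = 101 ≤ 130
    N27: 10+21 = 31 ≤ 90
Round 2 — N11, N14 trip offline.
  N11 sheds 81 MW to N16: 81 each.
    N16: 10+81 = 91 > 80
  N14 sheds 91 MW to N16, N18: 45 each (1 lost).
    N16: 91+45 = 136 > 80
    N18: 61+45 = 106 ≤ 120
Round 3 — N16 trips offline.
  N16 sheds 136 MW to N15: 136 each.
    N15: 61+136 = 197 > 120
Round 4 — N15 trips offline.
  N15 sheds 197 MW to N18, N22, N27, N4: 49 each (1 lost).
    N18: 106+49 = 155 > 120
    N22: 101+49 = 150 > 130
    N27: 31+49 = 80 ≤ 90
    N4: 60+49 = 109 ≤ 110
Round 5 — N18, N22 trip offline.
  N18 sheds 155 MW to N27, N4: 77 each (1 lost).
    N27: 80+77 = 157 > 90
    N4: 109+77 = 186 > 110
  N22 sheds 150 MW to N4: 150 each.
    N4: 186+150 = 336 > 110
Round 6 — N27, N4 trip offline.
  N27 sheds 157 MW: no online neighbours, lost.
  N4 sheds 336 MW: no online neighbours, lost.
No further trips.

N11, N14, N15, N16, N18, N20, N22, N27, N4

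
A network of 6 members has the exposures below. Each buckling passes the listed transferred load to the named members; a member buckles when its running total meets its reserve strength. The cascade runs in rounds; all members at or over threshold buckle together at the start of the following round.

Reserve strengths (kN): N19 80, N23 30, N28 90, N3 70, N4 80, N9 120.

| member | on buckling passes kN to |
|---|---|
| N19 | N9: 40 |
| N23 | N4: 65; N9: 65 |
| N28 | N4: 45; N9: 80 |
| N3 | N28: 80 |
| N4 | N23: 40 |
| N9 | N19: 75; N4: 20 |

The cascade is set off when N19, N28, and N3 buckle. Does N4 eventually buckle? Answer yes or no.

Round 1 — N19, N28, N3 buckle (initial).
  N4: +45 → 45 < 80
  N9: +40+80 → 120 ≥ 120
Round 2 — N9 buckles.
  N4: +20 → 65 < 80
No further bucklings.

no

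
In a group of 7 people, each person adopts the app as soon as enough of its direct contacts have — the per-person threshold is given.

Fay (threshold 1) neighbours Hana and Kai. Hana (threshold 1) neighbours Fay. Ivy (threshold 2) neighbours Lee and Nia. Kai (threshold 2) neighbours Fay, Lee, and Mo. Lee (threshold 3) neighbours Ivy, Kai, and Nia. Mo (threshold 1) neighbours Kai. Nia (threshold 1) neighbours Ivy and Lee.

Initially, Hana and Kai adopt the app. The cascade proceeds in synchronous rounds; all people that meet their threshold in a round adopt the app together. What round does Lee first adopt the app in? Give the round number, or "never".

never

Round 1 — Hana, Kai adopt the app (initial).
Round 2 — checking thresholds:
  Fay: 2 of 2 neighbours ≥ 1, adopts the app.
  Lee: 1 of 3 neighbours < 3, holds.
  Mo: 1 of 1 neighbours ≥ 1, adopts the app.
Round 3 — no new adoptions; cascade stops.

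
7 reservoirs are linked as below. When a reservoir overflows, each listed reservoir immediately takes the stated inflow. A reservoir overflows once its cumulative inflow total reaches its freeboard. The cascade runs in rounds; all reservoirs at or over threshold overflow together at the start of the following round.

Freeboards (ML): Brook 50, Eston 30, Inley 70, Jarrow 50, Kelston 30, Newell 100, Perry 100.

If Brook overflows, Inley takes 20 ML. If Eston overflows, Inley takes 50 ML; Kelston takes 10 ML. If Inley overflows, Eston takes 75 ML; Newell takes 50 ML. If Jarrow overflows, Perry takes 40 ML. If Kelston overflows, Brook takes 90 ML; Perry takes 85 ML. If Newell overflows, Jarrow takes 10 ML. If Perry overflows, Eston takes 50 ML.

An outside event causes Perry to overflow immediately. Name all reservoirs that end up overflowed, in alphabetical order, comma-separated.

Eston, Perry

Round 1 — Perry overflows (initial).
  Eston: +50 → 50 ≥ 30
Round 2 — Eston overflows.
  Inley: +50 → 50 < 70
  Kelston: +10 → 10 < 30
No further overflows.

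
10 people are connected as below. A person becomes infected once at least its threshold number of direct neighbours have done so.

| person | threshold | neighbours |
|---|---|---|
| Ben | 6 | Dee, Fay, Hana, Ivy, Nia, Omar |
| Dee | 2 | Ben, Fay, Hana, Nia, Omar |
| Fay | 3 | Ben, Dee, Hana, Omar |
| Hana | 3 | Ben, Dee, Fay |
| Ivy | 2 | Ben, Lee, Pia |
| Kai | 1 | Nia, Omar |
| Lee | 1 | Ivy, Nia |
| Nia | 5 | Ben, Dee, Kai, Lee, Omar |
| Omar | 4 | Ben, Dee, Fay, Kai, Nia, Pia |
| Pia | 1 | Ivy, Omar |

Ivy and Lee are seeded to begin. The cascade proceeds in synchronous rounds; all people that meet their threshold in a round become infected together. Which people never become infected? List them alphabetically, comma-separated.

Round 1 — Ivy, Lee become infected (initial).
Round 2 — checking thresholds:
  Ben: 1 of 6 neighbours < 6, below threshold.
  Nia: 1 of 5 neighbours < 5, below threshold.
  Pia: 1 of 2 neighbours ≥ 1, becomes infected.
Round 3 — no new infections; cascade stops.

Ben, Dee, Fay, Hana, Kai, Nia, Omar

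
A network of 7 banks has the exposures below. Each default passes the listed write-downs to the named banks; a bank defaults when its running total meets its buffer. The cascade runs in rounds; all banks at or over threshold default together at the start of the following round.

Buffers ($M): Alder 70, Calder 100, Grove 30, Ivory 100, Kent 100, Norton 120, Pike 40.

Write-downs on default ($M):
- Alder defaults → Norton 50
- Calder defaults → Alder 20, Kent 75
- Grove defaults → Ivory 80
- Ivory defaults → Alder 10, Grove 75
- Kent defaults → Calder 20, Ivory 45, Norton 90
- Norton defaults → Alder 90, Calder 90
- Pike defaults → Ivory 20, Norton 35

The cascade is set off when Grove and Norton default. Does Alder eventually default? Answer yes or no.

yes

Round 1 — Grove, Norton default (initial).
  Alder: +90 → 90 ≥ 70
  Calder: +90 → 90 < 100
  Ivory: +80 → 80 < 100
Round 2 — Alder defaults.
No further defaults.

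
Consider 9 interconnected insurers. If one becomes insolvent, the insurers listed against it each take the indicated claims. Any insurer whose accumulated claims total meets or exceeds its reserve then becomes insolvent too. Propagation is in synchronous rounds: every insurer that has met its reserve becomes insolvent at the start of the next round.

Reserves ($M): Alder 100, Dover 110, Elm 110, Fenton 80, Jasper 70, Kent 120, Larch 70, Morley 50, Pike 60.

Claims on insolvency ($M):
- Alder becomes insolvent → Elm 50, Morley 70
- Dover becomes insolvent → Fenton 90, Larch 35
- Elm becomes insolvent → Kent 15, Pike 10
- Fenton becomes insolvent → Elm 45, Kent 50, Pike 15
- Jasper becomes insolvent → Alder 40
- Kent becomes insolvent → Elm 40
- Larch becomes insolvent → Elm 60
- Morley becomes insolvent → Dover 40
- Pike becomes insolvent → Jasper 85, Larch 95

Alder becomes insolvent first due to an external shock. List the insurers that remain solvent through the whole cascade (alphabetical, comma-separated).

Round 1 — Alder becomes insolvent (initial).
  Elm: +50 → 50 < 110
  Morley: +70 → 70 ≥ 50
Round 2 — Morley becomes insolvent.
  Dover: +40 → 40 < 110
No further insolvencies.

Dover, Elm, Fenton, Jasper, Kent, Larch, Pike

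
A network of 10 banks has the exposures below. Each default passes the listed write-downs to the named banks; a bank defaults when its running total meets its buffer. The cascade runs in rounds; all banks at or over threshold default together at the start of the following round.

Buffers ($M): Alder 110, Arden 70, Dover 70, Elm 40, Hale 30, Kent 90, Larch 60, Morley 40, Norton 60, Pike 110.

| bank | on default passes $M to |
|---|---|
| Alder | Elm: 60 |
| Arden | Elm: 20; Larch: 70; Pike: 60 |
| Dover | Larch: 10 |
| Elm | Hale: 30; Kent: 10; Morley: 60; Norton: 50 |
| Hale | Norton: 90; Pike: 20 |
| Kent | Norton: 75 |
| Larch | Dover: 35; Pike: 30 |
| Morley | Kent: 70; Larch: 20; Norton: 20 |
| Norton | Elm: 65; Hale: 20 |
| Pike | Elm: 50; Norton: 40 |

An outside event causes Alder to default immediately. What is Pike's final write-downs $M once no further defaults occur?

20

Round 1 — Alder defaults (initial).
  Elm: +60 → 60 ≥ 40
Round 2 — Elm defaults.
  Hale: +30 → 30 ≥ 30
  Kent: +10 → 10 < 90
  Morley: +60 → 60 ≥ 40
  Norton: +50 → 50 < 60
Round 3 — Hale, Morley default.
  Kent: +70 → 80 < 90
  Larch: +20 → 20 < 60
  Norton: +90+20 → 160 ≥ 60
  Pike: +20 → 20 < 110
Round 4 — Norton defaults.
No further defaults.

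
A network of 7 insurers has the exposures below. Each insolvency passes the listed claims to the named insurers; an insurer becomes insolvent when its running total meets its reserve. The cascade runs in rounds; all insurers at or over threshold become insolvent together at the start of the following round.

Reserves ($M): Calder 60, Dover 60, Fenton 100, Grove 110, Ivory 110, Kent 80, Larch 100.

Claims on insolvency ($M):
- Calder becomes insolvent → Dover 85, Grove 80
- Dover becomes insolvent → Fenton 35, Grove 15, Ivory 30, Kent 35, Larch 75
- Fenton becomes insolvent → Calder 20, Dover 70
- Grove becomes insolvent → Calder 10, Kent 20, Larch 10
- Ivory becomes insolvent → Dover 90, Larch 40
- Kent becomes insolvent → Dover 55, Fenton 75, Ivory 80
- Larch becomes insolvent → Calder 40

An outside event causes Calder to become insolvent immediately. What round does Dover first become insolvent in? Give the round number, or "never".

Round 1 — Calder becomes insolvent (initial).
  Dover: +85 → 85 ≥ 60
  Grove: +80 → 80 < 110
Round 2 — Dover becomes insolvent.
  Fenton: +35 → 35 < 100
  Grove: +15 → 95 < 110
  Ivory: +30 → 30 < 110
  Kent: +35 → 35 < 80
  Larch: +75 → 75 < 100
No further insolvencies.

2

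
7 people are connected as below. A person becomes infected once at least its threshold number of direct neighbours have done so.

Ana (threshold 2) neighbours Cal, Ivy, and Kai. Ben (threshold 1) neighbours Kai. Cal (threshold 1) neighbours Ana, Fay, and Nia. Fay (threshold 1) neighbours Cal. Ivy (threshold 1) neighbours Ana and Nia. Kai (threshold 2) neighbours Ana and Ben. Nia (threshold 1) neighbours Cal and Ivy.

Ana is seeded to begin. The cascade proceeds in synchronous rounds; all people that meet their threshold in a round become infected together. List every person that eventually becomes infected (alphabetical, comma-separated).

Ana, Cal, Fay, Ivy, Nia

Round 1 — Ana becomes infected (initial).
Round 2 — checking thresholds:
  Cal: 1 of 3 neighbours ≥ 1, becomes infected.
  Ivy: 1 of 2 neighbours ≥ 1, becomes infected.
  Kai: 1 of 2 neighbours < 2, not yet.
Round 3 — checking thresholds:
  Fay: 1 of 1 neighbours ≥ 1, becomes infected.
  Kai: 1 of 2 neighbours < 2, not yet.
  Nia: 2 of 2 neighbours ≥ 1, becomes infected.
Round 4 — no new infections; cascade stops.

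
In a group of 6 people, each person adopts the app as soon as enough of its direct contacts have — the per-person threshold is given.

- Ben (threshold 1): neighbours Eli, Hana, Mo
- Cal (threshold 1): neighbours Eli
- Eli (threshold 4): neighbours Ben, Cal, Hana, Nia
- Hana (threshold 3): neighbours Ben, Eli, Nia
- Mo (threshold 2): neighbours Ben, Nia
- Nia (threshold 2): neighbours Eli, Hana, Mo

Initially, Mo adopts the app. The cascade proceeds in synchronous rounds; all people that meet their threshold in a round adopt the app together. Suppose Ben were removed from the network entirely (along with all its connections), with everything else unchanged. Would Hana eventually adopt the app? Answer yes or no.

With Ben removed:
Round 1 — Mo adopts the app (initial).
Round 2 — no new adoptions; cascade stops.

no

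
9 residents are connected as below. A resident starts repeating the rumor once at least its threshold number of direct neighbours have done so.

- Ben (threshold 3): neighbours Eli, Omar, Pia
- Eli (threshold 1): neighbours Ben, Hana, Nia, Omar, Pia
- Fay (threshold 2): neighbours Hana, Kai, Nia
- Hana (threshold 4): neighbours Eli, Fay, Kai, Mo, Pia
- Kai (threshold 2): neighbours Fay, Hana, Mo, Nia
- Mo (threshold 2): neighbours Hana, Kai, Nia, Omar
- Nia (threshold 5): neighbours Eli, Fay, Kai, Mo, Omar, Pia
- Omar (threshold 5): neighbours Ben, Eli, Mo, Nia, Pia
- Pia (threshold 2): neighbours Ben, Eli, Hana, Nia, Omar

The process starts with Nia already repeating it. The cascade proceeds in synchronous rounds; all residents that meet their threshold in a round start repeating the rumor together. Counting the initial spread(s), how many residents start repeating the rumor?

Round 1 — Nia starts repeating the rumor (initial).
Round 2 — checking thresholds:
  Eli: 1 of 5 neighbours ≥ 1, starts repeating the rumor.
  Fay: 1 of 3 neighbours < 2, holds.
  Kai: 1 of 4 neighbours < 2, holds.
  Mo: 1 of 4 neighbours < 2, holds.
  Omar: 1 of 5 neighbours < 5, holds.
  Pia: 1 of 5 neighbours < 2, holds.
Round 3 — checking thresholds:
  Ben: 1 of 3 neighbours < 3, holds.
  Fay: 1 of 3 neighbours < 2, holds.
  Hana: 1 of 5 neighbours < 4, holds.
  Kai: 1 of 4 neighbours < 2, holds.
  Mo: 1 of 4 neighbours < 2, holds.
  Omar: 2 of 5 neighbours < 5, holds.
  Pia: 2 of 5 neighbours ≥ 2, starts repeating the rumor.
Round 4 — no new spreads; cascade stops.

3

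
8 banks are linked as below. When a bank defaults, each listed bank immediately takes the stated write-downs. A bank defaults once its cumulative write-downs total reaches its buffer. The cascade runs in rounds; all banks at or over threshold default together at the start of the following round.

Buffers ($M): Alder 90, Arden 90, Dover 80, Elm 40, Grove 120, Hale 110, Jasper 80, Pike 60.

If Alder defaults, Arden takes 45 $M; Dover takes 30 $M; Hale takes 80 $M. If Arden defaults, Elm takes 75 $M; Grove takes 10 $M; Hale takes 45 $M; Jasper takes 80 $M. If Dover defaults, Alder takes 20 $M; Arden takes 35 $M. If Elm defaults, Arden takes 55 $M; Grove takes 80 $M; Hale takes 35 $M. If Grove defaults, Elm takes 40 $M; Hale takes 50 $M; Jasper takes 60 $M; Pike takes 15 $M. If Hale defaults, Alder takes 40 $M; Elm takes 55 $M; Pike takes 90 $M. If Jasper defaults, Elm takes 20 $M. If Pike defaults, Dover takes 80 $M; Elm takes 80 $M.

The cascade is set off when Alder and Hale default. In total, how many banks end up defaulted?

Round 1 — Alder, Hale default (initial).
  Arden: +45 → 45 < 90
  Dover: +30 → 30 < 80
  Elm: +55 → 55 ≥ 40
  Pike: +90 → 90 ≥ 60
Round 2 — Elm, Pike default.
  Arden: +55 → 100 ≥ 90
  Dover: +80 → 110 ≥ 80
  Grove: +80 → 80 < 120
Round 3 — Arden, Dover default.
  Grove: +10 → 90 < 120
  Jasper: +80 → 80 ≥ 80
Round 4 — Jasper defaults.
No further defaults.

7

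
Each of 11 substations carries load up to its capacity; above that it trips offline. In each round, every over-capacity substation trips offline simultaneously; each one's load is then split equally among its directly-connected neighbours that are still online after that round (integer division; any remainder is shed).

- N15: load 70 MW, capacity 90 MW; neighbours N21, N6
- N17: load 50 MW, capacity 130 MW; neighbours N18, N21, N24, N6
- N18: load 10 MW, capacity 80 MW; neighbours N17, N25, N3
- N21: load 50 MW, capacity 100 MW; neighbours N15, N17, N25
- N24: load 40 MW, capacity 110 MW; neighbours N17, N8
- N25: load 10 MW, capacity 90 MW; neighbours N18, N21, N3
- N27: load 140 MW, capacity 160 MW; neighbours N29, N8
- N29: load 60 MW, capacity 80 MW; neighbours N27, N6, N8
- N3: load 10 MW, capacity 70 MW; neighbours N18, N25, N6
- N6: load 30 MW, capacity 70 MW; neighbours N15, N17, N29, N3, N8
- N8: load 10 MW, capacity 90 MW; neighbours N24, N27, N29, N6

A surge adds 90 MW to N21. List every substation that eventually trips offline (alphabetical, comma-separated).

Round 1 — N21 at 140 > 100. N21 trips offline.
  N21 sheds 140 MW to N15, N17, N25: 46 each (2 lost).
    N15: 70+46 = 116 > 90
    N17: 50+46 = 96 ≤ 130
    N25: 10+46 = 56 ≤ 90
Round 2 — N15 trips offline.
  N15 sheds 116 MW to N6: 116 each.
    N6: 30+116 = 146 > 70
Round 3 — N6 trips offline.
  N6 sheds 146 MW to N17, N29, N3, N8: 36 each (2 lost).
    N17: 96+36 = 132 > 130
    N29: 60+36 = 96 > 80
    N3: 10+36 = 46 ≤ 70
    N8: 10+36 = 46 ≤ 90
Round 4 — N17, N29 trip offline.
  N17 sheds 132 MW to N18, N24: 66 each.
    N18: 10+66 = 76 ≤ 80
    N24: 40+66 = 106 ≤ 110
  N29 sheds 96 MW to N27, N8: 48 each.
    N27: 140+48 = 188 > 160
    N8: 46+48 = 94 > 90
Round 5 — N27, N8 trip offline.
  N27 sheds 188 MW: no online neighbours, lost.
  N8 sheds 94 MW to N24: 94 each.
    N24: 106+94 = 200 > 110
Round 6 — N24 trips offline.
  N24 sheds 200 MW: no online neighbours, lost.
No further trips.

N15, N17, N21, N24, N27, N29, N6, N8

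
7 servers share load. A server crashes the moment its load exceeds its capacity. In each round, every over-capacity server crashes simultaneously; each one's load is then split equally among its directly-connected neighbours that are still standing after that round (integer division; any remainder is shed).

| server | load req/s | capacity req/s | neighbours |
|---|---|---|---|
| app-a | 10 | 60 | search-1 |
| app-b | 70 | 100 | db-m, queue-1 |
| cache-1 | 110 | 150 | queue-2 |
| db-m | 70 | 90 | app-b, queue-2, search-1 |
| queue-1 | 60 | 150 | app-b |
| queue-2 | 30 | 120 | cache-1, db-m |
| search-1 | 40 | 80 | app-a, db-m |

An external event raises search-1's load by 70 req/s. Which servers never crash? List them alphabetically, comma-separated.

cache-1, queue-2

Round 1 — search-1 at 110 > 80. search-1 crashes.
  search-1 sheds 110 req/s to app-a, db-m: 55 each.
    app-a: 10+55 = 65 > 60
    db-m: 70+55 = 125 > 90
Round 2 — app-a, db-m crash.
  app-a sheds 65 req/s: no online neighbours, lost.
  db-m sheds 125 req/s to app-b, queue-2: 62 each (1 lost).
    app-b: 70+62 = 132 > 100
    queue-2: 30+62 = 92 ≤ 120
Round 3 — app-b crashes.
  app-b sheds 132 req/s to queue-1: 132 each.
    queue-1: 60+132 = 192 > 150
Round 4 — queue-1 crashes.
  queue-1 sheds 192 req/s: no online neighbours, lost.
No further crashes.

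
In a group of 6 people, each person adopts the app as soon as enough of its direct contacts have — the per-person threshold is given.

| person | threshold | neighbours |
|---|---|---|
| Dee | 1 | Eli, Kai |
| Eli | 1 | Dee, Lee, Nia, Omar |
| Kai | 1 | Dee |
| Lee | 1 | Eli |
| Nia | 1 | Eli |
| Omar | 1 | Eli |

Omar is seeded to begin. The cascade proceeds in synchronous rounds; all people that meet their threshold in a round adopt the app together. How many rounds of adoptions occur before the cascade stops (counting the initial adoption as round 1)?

Round 1 — Omar adopts the app (initial).
Round 2 — checking thresholds:
  Eli: 1 of 4 neighbours ≥ 1, adopts the app.
Round 3 — checking thresholds:
  Dee: 1 of 2 neighbours ≥ 1, adopts the app.
  Lee: 1 of 1 neighbours ≥ 1, adopts the app.
  Nia: 1 of 1 neighbours ≥ 1, adopts the app.
Round 4 — checking thresholds:
  Kai: 1 of 1 neighbours ≥ 1, adopts the app.
Round 5 — no new adoptions; cascade stops.

4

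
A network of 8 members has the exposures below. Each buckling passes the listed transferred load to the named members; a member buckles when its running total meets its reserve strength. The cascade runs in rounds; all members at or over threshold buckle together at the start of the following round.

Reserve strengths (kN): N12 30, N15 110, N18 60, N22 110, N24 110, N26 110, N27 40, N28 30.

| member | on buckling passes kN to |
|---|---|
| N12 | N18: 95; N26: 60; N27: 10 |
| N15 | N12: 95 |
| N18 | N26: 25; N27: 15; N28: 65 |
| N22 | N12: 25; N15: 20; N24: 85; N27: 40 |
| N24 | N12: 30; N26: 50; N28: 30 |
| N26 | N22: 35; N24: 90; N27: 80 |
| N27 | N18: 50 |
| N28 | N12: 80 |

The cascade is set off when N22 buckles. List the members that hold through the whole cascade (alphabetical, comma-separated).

N12, N15, N18, N24, N26, N28

Round 1 — N22 buckles (initial).
  N12: +25 → 25 < 30
  N15: +20 → 20 < 110
  N24: +85 → 85 < 110
  N27: +40 → 40 ≥ 40
Round 2 — N27 buckles.
  N18: +50 → 50 < 60
No further bucklings.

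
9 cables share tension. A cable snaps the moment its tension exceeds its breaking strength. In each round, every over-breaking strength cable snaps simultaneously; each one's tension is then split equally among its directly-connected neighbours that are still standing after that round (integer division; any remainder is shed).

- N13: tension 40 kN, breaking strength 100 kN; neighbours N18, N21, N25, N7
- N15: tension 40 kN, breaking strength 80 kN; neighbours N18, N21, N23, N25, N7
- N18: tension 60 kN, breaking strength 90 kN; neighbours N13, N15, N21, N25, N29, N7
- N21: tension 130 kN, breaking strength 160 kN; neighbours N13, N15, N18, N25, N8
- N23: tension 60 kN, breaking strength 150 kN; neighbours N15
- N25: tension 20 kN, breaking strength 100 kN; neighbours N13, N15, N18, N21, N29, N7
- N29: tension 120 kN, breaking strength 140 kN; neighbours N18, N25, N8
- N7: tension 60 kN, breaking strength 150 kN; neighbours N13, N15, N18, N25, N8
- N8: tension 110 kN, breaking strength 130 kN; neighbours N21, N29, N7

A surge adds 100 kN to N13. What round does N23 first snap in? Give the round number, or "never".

never

Round 1 — N13 at 140 > 100. N13 snaps.
  N13 sheds 140 kN to N18, N21, N25, N7: 35 each.
    N18: 60+35 = 95 > 90
    N21: 130+35 = 165 > 160
    N25: 20+35 = 55 ≤ 100
    N7: 60+35 = 95 ≤ 150
Round 2 — N18, N21 snap.
  N18 sheds 95 kN to N15, N25, N29, N7: 23 each (3 lost).
    N15: 40+23 = 63 ≤ 80
    N25: 55+23 = 78 ≤ 100
    N29: 120+23 = 143 > 140
    N7: 95+23 = 118 ≤ 150
  N21 sheds 165 kN to N15, N25, N8: 55 each.
    N15: 63+55 = 118 > 80
    N25: 78+55 = 133 > 100
    N8: 110+55 = 165 > 130
Round 3 — N15, N25, N29, N8 snap.
  N15 sheds 118 kN to N23, N7: 59 each.
    N23: 60+59 = 119 ≤ 150
    N7: 118+59 = 177 > 150
  N25 sheds 133 kN to N7: 133 each.
    N7: 177+133 = 310 > 150
  N29 sheds 143 kN: no online neighbours, lost.
  N8 sheds 165 kN to N7: 165 each.
    N7: 310+165 = 475 > 150
Round 4 — N7 snaps.
  N7 sheds 475 kN: no online neighbours, lost.
No further breaks.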